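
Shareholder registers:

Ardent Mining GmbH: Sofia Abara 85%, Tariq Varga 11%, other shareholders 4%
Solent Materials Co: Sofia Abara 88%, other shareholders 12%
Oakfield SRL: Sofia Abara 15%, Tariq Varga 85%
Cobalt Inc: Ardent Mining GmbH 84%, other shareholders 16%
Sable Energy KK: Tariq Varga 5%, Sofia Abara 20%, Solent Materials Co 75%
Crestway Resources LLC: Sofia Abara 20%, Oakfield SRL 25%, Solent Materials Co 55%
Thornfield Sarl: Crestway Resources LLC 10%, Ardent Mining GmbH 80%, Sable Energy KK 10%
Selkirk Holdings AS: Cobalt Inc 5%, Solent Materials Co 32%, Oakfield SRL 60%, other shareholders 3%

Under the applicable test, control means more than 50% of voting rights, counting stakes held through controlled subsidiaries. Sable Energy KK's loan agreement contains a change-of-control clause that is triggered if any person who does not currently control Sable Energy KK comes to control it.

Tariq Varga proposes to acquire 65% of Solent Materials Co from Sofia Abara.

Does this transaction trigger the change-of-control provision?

Yes

The purchase adds only to Tariq's holdings (Sofia's stake shrinks), so Tariq is the only person who could newly come to control Sable.
Tariq holds 85% of Oakfield, so Tariq controls Oakfield.
Oakfield holds 60% of Selkirk, so Tariq controls Selkirk.
In Sable, Tariq's side holds only 5%, not > 50%.
So before the transaction, Tariq does not control Sable.
After the purchase, Tariq holds 65% of Solent directly, and Sofia's stake falls to 23%.
Tariq holds 65% of Solent, so Tariq controls Solent.
Tariq and Solent together hold 5% + 75% = 80% of Sable, so Tariq controls Sable.
Tariq did not control Sable before and does after, so the clause is triggered.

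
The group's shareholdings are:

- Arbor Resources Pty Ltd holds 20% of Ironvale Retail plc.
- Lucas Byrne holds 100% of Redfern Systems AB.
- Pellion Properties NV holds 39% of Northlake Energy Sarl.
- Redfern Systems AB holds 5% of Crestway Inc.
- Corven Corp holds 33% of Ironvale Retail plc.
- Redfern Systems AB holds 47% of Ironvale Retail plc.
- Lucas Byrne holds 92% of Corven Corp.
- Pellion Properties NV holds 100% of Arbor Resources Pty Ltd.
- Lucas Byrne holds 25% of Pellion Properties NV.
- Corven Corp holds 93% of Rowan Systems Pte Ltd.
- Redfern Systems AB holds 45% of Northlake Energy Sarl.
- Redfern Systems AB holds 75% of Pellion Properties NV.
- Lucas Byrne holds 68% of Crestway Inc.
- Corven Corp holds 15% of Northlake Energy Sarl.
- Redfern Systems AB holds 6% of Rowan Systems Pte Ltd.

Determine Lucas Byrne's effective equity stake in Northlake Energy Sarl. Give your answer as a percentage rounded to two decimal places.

97.80%

Lucas reaches Northlake along 4 paths.
Via Corven: 92% × 15% = 13.8%.
Via Redfern → Pellion: 100% × 75% × 39% = 29.25%.
Via Pellion: 25% × 39% = 9.75%.
Via Redfern: 100% × 45% = 45%.
Total: 13.8% + 29.25% + 9.75% + 45% = 97.8%.
Rounded: 97.80%.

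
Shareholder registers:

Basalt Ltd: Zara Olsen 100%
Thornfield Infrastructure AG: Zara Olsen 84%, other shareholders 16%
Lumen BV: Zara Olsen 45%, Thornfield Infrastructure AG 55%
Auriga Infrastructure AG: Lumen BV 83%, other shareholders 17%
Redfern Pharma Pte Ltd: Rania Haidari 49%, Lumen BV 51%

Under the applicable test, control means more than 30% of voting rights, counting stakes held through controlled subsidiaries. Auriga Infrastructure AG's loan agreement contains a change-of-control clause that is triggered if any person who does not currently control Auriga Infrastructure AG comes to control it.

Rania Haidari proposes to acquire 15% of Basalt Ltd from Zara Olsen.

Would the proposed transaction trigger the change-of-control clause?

The purchase adds only to Rania's holdings (Zara's stake shrinks), so Rania is the only person who could newly come to control Auriga.
Rania holds 49% of Redfern, so Rania controls Redfern.
Neither Rania nor any entity Rania controls holds any voting interest in Auriga.
So before the transaction, Rania does not control Auriga.
After the purchase, Rania holds 15% of Basalt directly, and Zara's stake falls to 85%.
Rania's side now holds 15% of Basalt, not > 30%, so Rania still does not control Basalt.
After the transaction, neither Rania nor any entity Rania controls holds a voting interest in Auriga, so Rania still does not control it.
No new person acquires control, so the clause is not triggered.

No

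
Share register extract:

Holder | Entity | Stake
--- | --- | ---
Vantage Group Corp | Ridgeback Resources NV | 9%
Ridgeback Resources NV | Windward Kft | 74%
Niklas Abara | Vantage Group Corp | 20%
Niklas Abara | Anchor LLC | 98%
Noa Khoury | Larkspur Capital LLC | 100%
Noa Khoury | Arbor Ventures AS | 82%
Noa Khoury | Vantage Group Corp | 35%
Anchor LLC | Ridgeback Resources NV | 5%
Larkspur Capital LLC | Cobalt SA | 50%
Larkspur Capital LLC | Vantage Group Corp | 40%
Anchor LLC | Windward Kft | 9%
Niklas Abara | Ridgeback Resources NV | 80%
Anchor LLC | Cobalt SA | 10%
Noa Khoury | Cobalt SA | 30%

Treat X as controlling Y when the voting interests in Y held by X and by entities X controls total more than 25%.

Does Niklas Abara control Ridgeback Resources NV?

Yes

Niklas holds 98% of Anchor, so Niklas controls Anchor.
Niklas and Anchor together hold 80% + 5% = 85% of Ridgeback, so Niklas controls Ridgeback.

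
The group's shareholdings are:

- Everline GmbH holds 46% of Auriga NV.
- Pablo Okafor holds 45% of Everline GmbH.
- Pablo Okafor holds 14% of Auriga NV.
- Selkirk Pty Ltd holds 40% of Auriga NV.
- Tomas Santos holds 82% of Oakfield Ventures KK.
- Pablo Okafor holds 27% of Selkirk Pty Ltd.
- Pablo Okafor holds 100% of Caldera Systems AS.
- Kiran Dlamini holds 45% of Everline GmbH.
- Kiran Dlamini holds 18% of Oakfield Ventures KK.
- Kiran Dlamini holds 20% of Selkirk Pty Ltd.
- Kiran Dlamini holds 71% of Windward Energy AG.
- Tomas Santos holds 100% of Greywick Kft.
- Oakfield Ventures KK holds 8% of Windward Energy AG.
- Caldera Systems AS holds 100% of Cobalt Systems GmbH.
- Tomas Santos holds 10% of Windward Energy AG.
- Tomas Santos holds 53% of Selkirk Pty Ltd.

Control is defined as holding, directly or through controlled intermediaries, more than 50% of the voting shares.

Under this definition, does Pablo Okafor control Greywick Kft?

Pablo holds 100% of Caldera, so Pablo controls Caldera.
Caldera holds 100% of Cobalt, so Pablo controls Cobalt.
Neither Pablo nor any entity Pablo controls holds any voting interest in Greywick.
So Pablo does not control Greywick.

No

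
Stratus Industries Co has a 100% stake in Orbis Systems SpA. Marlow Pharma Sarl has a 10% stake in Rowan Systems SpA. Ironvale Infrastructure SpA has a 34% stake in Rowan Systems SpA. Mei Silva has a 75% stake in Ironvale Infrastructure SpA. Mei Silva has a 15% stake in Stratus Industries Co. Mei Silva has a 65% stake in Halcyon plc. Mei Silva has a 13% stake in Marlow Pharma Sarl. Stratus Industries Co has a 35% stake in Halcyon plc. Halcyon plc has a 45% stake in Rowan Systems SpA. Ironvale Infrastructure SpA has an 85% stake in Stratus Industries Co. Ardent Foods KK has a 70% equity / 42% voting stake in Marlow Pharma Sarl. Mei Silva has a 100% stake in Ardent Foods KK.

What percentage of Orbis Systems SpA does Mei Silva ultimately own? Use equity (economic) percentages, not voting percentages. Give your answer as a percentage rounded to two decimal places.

78.75%

Mei reaches Orbis along 2 paths.
Via Ironvale → Stratus: 75% × 85% × 100% = 63.75%.
Via Stratus: 15% × 100% = 15%.
Total: 63.75% + 15% = 78.75%.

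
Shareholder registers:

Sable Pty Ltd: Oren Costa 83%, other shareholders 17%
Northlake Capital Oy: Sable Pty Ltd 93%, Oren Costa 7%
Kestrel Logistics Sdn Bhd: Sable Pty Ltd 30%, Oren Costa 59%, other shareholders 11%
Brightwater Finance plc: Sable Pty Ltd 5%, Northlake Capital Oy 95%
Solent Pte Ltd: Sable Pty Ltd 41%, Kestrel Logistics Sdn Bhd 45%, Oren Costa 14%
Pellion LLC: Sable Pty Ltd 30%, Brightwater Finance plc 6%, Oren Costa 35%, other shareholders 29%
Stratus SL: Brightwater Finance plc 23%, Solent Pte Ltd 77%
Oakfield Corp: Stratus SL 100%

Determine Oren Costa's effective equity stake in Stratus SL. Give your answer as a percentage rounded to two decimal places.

Oren reaches Stratus along 7 paths.
Via Sable → Brightwater: 83% × 5% × 23% = 0.9545%.
Via Sable → Northlake → Brightwater: 83% × 93% × 95% × 23% = 16.866015%.
Via Northlake → Brightwater: 7% × 95% × 23% = 1.5295%.
Via Sable → Solent: 83% × 41% × 77% = 26.2031%.
Via Sable → Kestrel → Solent: 83% × 30% × 45% × 77% = 8.62785%.
Via Kestrel → Solent: 59% × 45% × 77% = 20.4435%.
Via Solent: 14% × 77% = 10.78%.
Total: 0.9545% + 16.866015% + 1.5295% + 26.2031% + 8.62785% + 20.4435% + 10.78% = 85.404465%.
Rounded: 85.40%.

85.40%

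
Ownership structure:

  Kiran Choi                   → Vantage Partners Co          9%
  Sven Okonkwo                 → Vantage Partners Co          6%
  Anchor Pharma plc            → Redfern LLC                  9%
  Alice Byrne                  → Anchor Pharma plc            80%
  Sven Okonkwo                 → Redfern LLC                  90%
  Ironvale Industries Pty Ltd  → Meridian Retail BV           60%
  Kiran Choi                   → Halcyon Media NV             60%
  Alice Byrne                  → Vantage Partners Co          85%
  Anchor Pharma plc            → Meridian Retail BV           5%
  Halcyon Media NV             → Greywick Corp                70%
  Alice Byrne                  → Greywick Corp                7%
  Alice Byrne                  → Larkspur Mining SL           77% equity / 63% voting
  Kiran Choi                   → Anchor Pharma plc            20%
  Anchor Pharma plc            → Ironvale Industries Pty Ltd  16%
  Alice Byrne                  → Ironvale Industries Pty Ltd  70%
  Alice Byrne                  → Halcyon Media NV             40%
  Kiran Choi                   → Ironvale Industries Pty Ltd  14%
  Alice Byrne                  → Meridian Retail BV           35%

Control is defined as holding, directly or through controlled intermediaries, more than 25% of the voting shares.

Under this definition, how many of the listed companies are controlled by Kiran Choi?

2

Kiran holds 60% of Halcyon, so Kiran controls Halcyon.
Halcyon holds 70% of Greywick, so Kiran controls Greywick.
No other company's threshold is met.
Kiran controls 2 companies.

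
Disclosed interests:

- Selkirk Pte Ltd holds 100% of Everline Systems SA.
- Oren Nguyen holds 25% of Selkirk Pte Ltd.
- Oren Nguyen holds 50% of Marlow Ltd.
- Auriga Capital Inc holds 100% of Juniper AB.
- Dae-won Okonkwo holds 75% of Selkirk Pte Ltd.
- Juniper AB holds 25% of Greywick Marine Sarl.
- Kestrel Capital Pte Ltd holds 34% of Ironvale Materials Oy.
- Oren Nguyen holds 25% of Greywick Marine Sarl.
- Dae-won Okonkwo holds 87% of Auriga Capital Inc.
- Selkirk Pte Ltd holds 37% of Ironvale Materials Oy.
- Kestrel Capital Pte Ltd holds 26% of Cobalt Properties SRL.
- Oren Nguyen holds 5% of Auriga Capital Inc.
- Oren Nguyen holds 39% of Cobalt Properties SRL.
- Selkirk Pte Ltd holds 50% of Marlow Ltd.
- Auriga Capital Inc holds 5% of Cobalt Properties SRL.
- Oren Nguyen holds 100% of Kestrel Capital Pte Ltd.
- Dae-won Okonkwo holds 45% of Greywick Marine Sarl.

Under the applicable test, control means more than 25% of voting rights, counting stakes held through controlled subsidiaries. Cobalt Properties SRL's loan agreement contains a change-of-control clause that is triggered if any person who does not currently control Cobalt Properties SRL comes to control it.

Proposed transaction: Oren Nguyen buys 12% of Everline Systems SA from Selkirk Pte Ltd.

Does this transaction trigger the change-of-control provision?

The purchase adds only to Oren's holdings (Selkirk's stake shrinks), so Oren is the only person who could newly come to control Cobalt.
Oren holds 100% of Kestrel, so Oren controls Kestrel.
Oren and Kestrel together hold 39% + 26% = 65% of Cobalt, so Oren controls Cobalt.
So Oren already controls Cobalt before the transaction.
After the purchase, Oren holds 12% of Everline directly, and Selkirk's stake falls to 88%.
Oren controlled Cobalt already, so this is not a new person acquiring control; every other person's position is unchanged or reduced.
No new person acquires control, so the clause is not triggered.

No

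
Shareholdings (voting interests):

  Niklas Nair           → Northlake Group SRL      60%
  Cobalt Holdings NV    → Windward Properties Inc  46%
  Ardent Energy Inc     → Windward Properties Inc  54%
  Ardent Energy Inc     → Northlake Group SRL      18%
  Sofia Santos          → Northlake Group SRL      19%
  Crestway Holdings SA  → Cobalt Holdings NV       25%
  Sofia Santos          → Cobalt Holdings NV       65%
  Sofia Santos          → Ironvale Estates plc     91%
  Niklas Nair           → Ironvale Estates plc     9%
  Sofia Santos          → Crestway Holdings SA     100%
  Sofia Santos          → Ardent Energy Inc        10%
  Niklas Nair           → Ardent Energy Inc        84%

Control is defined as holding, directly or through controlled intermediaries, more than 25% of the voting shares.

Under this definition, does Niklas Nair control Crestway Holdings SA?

Niklas holds 84% of Ardent, so Niklas controls Ardent.
Ardent and Niklas together hold 18% + 60% = 78% of Northlake, so Niklas controls Northlake.
Ardent holds 54% of Windward, so Niklas controls Windward.
Neither Niklas nor any entity Niklas controls holds any voting interest in Crestway.
So Niklas does not control Crestway.

No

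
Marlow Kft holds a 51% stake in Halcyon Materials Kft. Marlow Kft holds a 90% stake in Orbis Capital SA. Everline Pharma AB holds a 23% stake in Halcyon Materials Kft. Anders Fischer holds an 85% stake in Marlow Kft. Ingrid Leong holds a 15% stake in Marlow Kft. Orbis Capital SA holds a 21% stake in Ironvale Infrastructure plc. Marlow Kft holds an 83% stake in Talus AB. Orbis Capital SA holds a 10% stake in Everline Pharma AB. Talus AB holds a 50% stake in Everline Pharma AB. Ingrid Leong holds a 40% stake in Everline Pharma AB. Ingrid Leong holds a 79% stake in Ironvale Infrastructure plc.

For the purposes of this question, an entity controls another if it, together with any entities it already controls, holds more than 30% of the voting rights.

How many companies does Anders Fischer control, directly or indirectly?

Anders holds 85% of Marlow, so Anders controls Marlow.
Marlow holds 90% of Orbis, so Anders controls Orbis.
Marlow holds 83% of Talus, so Anders controls Talus.
Talus and Orbis together hold 50% + 10% = 60% of Everline, so Anders controls Everline.
Marlow and Everline together hold 51% + 23% = 74% of Halcyon, so Anders controls Halcyon.
No other company's threshold is met.
Anders controls 5 companies.

5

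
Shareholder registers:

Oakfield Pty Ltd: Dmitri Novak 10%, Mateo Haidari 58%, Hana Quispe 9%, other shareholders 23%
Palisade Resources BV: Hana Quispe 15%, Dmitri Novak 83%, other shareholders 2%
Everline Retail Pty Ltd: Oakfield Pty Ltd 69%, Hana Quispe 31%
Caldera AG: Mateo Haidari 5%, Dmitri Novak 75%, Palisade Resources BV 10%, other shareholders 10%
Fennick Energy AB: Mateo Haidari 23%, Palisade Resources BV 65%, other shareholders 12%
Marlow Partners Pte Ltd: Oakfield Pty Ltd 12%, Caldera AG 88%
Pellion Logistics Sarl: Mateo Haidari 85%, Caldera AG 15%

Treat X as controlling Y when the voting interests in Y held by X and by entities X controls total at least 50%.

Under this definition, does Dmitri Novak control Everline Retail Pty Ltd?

Dmitri holds 83% of Palisade, so Dmitri controls Palisade.
Dmitri and Palisade together hold 75% + 10% = 85% of Caldera, so Dmitri controls Caldera.
Palisade holds 65% of Fennick, so Dmitri controls Fennick.
Caldera holds 88% of Marlow, so Dmitri controls Marlow.
Neither Dmitri nor any entity Dmitri controls holds any voting interest in Everline.
So Dmitri does not control Everline.

No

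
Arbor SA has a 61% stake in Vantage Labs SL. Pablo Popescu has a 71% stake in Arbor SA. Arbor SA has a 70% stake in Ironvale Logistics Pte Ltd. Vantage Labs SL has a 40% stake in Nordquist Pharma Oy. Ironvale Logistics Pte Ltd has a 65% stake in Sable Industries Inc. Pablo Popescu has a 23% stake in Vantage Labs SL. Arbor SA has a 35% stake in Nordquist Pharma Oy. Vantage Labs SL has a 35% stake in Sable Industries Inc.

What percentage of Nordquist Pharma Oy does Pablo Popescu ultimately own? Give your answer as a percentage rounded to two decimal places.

Pablo reaches Nordquist along 3 paths.
Via Vantage: 23% × 40% = 9.2%.
Via Arbor → Vantage: 71% × 61% × 40% = 17.324%.
Via Arbor: 71% × 35% = 24.85%.
Total: 9.2% + 17.324% + 24.85% = 51.374%.
Rounded: 51.37%.

51.37%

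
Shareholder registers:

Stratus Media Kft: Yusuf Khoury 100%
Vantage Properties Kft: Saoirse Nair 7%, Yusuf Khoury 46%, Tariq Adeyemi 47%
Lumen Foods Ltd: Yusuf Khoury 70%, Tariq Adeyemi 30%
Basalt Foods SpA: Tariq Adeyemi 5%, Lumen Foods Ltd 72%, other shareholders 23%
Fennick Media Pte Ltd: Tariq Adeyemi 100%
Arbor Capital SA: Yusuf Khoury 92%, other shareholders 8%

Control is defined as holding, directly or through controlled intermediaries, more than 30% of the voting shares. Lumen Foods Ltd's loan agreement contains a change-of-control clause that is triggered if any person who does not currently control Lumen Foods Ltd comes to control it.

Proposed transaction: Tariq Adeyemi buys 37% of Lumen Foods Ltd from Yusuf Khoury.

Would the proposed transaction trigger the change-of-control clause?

Yes

The purchase adds only to Tariq's holdings (Yusuf's stake shrinks), so Tariq is the only person who could newly come to control Lumen.
Tariq holds 47% of Vantage, so Tariq controls Vantage.
Tariq holds 100% of Fennick, so Tariq controls Fennick.
In Lumen, Tariq's side holds only 30%, not > 30%.
So before the transaction, Tariq does not control Lumen.
After the purchase, Tariq's direct stake in Lumen rises to 30% + 37% = 67%, and Yusuf's stake falls to 33%.
Tariq holds 67% of Lumen, so Tariq controls Lumen.
Tariq did not control Lumen before and does after, so the clause is triggered.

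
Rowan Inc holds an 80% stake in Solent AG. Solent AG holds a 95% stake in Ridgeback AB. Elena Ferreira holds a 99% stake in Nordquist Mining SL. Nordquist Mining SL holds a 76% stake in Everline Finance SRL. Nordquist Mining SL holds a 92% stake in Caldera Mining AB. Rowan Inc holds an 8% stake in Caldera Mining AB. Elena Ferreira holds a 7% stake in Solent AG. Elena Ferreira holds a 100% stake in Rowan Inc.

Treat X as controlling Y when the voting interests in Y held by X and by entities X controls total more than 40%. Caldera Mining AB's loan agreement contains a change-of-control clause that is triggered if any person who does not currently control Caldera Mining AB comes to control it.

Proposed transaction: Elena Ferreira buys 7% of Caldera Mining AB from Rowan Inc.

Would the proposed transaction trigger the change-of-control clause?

The purchase adds only to Elena's holdings (Rowan's stake shrinks), so Elena is the only person who could newly come to control Caldera.
Elena holds 99% of Nordquist, so Elena controls Nordquist.
Elena holds 100% of Rowan, so Elena controls Rowan.
Nordquist and Rowan together hold 92% + 8% = 100% of Caldera, so Elena controls Caldera.
So Elena already controls Caldera before the transaction.
After the purchase, Elena holds 7% of Caldera directly, and Rowan's stake falls to 1%.
Elena controlled Caldera already, so this is not a new person acquiring control; every other person's position is unchanged or reduced.
No new person acquires control, so the clause is not triggered.

No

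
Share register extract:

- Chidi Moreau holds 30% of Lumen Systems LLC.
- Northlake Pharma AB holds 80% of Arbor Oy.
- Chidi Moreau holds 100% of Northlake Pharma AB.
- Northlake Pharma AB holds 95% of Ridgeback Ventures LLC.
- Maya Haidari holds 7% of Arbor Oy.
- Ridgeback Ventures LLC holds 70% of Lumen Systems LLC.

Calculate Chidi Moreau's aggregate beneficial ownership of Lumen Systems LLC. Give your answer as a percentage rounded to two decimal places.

96.50%

Chidi reaches Lumen along 2 paths.
Via Northlake → Ridgeback: 100% × 95% × 70% = 66.5%.
Direct stake: 30% = 30%.
Total: 66.5% + 30% = 96.5%.
Rounded: 96.50%.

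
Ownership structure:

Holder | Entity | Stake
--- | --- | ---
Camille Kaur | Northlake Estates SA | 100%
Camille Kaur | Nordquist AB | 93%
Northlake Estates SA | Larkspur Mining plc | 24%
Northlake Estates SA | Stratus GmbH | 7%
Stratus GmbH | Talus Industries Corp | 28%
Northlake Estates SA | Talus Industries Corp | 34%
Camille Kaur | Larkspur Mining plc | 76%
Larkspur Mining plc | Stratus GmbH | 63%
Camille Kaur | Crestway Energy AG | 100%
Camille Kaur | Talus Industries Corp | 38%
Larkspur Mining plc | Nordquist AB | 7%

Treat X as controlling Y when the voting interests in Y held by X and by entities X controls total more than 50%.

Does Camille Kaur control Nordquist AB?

Yes

Camille holds 100% of Northlake, so Camille controls Northlake.
Camille and Northlake together hold 76% + 24% = 100% of Larkspur, so Camille controls Larkspur.
Larkspur and Camille together hold 7% + 93% = 100% of Nordquist, so Camille controls Nordquist.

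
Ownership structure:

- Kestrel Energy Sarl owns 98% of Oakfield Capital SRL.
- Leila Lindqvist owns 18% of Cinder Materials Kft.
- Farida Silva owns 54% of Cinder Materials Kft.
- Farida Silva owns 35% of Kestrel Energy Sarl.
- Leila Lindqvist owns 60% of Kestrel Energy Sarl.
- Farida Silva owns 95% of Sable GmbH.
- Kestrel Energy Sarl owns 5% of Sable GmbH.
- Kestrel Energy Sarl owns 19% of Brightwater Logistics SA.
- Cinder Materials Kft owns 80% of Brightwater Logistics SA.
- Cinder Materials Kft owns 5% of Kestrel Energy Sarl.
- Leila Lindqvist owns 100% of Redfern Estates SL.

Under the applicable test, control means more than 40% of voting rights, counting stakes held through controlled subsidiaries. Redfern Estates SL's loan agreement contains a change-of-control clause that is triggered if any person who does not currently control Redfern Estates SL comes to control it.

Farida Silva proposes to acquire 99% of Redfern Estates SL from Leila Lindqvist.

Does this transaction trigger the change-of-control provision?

The purchase adds only to Farida's holdings (Leila's stake shrinks), so Farida is the only person who could newly come to control Redfern.
Farida holds 54% of Cinder, so Farida controls Cinder.
Farida holds 95% of Sable, so Farida controls Sable.
Cinder holds 80% of Brightwater, so Farida controls Brightwater.
Neither Farida nor any entity Farida controls holds any voting interest in Redfern.
So before the transaction, Farida does not control Redfern.
After the purchase, Farida holds 99% of Redfern directly, and Leila's stake falls to 1%.
Farida holds 99% of Redfern, so Farida controls Redfern.
Farida did not control Redfern before and does after, so the clause is triggered.

Yes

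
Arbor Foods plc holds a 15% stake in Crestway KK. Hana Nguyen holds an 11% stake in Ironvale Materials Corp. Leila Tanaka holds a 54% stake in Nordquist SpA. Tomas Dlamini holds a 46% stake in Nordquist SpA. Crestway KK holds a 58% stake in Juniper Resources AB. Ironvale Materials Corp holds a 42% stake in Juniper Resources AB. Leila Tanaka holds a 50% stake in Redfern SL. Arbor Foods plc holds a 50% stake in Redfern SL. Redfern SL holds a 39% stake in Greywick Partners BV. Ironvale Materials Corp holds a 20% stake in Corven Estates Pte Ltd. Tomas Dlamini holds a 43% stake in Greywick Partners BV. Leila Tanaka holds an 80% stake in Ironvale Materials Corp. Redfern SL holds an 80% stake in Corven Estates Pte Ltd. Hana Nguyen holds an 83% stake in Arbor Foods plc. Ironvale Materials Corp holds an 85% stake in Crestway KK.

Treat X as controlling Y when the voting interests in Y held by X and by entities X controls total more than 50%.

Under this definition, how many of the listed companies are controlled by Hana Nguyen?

Hana holds 83% of Arbor, so Hana controls Arbor.
No other company's threshold is met.
Hana controls 1 company.

1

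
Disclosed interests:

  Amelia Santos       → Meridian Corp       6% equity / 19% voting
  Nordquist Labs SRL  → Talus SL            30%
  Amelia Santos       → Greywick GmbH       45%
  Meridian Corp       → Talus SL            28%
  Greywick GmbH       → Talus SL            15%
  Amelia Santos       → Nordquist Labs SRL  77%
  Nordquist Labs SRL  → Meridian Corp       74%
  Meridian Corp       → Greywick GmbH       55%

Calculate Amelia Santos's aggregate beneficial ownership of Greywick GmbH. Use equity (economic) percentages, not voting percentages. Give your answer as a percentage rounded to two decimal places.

Amelia reaches Greywick along 3 paths.
Direct stake: 45% = 45%.
Via Nordquist → Meridian: 77% × 74% × 55% = 31.339%.
Via Meridian: 6% × 55% = 3.3%.
Total: 45% + 31.339% + 3.3% = 79.639%.
Rounded: 79.64%.

79.64%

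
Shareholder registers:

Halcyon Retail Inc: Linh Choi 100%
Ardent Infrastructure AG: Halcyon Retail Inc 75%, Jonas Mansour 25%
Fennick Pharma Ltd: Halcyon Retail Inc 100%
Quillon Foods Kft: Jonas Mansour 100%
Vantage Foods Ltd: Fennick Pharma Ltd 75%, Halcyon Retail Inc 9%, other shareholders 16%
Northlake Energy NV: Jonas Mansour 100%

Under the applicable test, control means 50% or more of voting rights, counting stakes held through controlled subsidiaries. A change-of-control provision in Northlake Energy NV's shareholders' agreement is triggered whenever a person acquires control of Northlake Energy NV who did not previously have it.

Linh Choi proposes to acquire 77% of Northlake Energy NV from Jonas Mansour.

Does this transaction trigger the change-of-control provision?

Yes

The purchase adds only to Linh's holdings (Jonas's stake shrinks), so Linh is the only person who could newly come to control Northlake.
Linh holds 100% of Halcyon, so Linh controls Halcyon.
Halcyon holds 75% of Ardent, so Linh controls Ardent.
Halcyon holds 100% of Fennick, so Linh controls Fennick.
Fennick and Halcyon together hold 75% + 9% = 84% of Vantage, so Linh controls Vantage.
Neither Linh nor any entity Linh controls holds any voting interest in Northlake.
So before the transaction, Linh does not control Northlake.
After the purchase, Linh holds 77% of Northlake directly, and Jonas's stake falls to 23%.
Linh holds 77% of Northlake, so Linh controls Northlake.
Linh did not control Northlake before and does after, so the clause is triggered.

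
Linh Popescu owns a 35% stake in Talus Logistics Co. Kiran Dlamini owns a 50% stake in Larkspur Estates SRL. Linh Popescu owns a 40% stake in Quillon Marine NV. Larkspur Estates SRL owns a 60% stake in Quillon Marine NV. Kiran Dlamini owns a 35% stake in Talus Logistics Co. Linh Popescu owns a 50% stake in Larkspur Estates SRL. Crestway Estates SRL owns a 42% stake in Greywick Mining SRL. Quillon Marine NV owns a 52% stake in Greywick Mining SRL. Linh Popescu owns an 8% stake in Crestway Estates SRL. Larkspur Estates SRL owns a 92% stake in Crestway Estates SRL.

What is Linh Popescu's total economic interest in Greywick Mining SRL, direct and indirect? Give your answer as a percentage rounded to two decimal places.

59.08%

Linh reaches Greywick along 4 paths.
Via Larkspur → Crestway: 50% × 92% × 42% = 19.32%.
Via Crestway: 8% × 42% = 3.36%.
Via Quillon: 40% × 52% = 20.8%.
Via Larkspur → Quillon: 50% × 60% × 52% = 15.6%.
Total: 19.32% + 3.36% + 20.8% + 15.6% = 59.08%.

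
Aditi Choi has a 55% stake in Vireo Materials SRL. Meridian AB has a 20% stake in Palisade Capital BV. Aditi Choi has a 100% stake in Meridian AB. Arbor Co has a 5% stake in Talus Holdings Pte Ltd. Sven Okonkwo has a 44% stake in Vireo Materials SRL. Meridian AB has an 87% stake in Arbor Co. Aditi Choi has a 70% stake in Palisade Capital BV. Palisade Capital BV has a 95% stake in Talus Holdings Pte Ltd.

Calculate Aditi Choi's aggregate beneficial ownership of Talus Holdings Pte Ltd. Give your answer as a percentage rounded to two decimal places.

Aditi reaches Talus along 3 paths.
Via Meridian → Palisade: 100% × 20% × 95% = 19%.
Via Palisade: 70% × 95% = 66.5%.
Via Meridian → Arbor: 100% × 87% × 5% = 4.35%.
Total: 19% + 66.5% + 4.35% = 89.85%.

89.85%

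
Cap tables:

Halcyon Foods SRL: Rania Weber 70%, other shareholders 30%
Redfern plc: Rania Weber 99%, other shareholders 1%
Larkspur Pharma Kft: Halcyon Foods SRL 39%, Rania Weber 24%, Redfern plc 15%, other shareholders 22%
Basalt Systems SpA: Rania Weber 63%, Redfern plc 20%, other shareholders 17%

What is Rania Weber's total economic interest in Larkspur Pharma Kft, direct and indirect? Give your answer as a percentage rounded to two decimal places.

66.15%

Rania reaches Larkspur along 3 paths.
Via Halcyon: 70% × 39% = 27.3%.
Direct stake: 24% = 24%.
Via Redfern: 99% × 15% = 14.85%.
Total: 27.3% + 24% + 14.85% = 66.15%.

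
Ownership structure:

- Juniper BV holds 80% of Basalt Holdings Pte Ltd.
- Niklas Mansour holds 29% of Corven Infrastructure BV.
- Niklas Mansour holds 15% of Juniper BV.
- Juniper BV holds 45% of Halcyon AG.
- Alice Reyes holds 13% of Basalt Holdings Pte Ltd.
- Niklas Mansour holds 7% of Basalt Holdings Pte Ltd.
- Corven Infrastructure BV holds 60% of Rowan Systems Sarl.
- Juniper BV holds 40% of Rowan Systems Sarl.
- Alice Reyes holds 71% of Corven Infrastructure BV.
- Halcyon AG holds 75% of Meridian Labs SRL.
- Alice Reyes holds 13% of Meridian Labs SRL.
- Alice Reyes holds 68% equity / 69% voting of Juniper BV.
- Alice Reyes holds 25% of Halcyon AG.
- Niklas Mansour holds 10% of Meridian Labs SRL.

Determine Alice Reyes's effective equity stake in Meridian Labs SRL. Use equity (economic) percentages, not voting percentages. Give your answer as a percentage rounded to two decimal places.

54.70%

Alice reaches Meridian along 3 paths.
Direct stake: 13% = 13%.
Via Halcyon: 25% × 75% = 18.75%.
Via Juniper → Halcyon: 68% × 45% × 75% = 22.95%.
Total: 13% + 18.75% + 22.95% = 54.7%.
Rounded: 54.70%.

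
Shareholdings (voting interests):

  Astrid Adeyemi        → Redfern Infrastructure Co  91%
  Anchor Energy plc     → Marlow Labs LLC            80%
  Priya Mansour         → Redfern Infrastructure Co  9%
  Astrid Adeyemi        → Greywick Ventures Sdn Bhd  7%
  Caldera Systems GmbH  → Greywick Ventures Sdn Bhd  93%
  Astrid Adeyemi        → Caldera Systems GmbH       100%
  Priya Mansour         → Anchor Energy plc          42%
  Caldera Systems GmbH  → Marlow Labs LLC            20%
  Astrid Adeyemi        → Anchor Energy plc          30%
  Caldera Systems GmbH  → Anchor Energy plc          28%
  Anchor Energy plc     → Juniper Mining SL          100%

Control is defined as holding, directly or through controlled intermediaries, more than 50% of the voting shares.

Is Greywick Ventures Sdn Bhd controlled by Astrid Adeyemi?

Yes

Astrid holds 100% of Caldera, so Astrid controls Caldera.
Caldera and Astrid together hold 93% + 7% = 100% of Greywick, so Astrid controls Greywick.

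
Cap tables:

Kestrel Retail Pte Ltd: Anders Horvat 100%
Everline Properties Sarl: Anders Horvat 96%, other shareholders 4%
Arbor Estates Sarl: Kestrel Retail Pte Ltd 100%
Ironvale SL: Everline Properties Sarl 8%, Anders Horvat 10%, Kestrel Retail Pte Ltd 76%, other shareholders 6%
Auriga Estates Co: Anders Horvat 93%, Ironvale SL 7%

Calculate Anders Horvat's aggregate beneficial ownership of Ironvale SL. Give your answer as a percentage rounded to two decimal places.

Anders reaches Ironvale along 3 paths.
Via Everline: 96% × 8% = 7.68%.
Direct stake: 10% = 10%.
Via Kestrel: 100% × 76% = 76%.
Total: 7.68% + 10% + 76% = 93.68%.

93.68%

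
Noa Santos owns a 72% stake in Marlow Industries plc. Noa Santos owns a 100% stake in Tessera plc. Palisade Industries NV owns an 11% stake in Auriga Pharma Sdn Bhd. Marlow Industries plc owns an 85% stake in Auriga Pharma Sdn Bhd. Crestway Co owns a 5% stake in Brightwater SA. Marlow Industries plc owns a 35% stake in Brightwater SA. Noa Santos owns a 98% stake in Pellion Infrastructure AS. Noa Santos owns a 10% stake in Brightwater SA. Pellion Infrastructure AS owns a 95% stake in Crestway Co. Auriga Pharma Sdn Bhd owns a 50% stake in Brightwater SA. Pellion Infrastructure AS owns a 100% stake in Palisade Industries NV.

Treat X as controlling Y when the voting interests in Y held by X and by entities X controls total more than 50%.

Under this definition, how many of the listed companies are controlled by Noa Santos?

7

Noa holds 98% of Pellion, so Noa controls Pellion.
Noa holds 72% of Marlow, so Noa controls Marlow.
Pellion holds 100% of Palisade, so Noa controls Palisade.
Pellion holds 95% of Crestway, so Noa controls Crestway.
Marlow and Palisade together hold 85% + 11% = 96% of Auriga, so Noa controls Auriga.
Auriga and Marlow and Noa and Crestway together hold 50% + 35% + 10% + 5% = 100% of Brightwater, so Noa controls Brightwater.
Noa holds 100% of Tessera, so Noa controls Tessera.
Noa controls 7 companies.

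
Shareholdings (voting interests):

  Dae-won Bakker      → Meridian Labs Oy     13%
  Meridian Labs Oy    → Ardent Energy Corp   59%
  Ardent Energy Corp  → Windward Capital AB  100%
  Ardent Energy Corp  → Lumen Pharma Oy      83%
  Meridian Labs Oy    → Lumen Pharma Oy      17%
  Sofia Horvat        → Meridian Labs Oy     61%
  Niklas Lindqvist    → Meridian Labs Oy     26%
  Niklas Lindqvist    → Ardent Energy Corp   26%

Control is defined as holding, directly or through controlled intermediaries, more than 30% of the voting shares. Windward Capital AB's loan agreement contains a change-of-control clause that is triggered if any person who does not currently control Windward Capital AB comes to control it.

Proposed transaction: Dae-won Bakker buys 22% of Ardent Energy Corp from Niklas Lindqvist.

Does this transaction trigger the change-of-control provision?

No

The purchase adds only to Dae-won's holdings (Niklas's stake shrinks), so Dae-won is the only person who could newly come to control Windward.
Dae-won's largest direct stake is 13% in Meridian, which does not meet the threshold, so Dae-won controls no company.
Neither Dae-won nor any entity Dae-won controls holds any voting interest in Windward.
So before the transaction, Dae-won does not control Windward.
After the purchase, Dae-won holds 22% of Ardent directly, and Niklas's stake falls to 4%.
Dae-won's side now holds 22% of Ardent, not > 30%, so Dae-won still does not control Ardent.
After the transaction, neither Dae-won nor any entity Dae-won controls holds a voting interest in Windward, so Dae-won still does not control it.
No new person acquires control, so the clause is not triggered.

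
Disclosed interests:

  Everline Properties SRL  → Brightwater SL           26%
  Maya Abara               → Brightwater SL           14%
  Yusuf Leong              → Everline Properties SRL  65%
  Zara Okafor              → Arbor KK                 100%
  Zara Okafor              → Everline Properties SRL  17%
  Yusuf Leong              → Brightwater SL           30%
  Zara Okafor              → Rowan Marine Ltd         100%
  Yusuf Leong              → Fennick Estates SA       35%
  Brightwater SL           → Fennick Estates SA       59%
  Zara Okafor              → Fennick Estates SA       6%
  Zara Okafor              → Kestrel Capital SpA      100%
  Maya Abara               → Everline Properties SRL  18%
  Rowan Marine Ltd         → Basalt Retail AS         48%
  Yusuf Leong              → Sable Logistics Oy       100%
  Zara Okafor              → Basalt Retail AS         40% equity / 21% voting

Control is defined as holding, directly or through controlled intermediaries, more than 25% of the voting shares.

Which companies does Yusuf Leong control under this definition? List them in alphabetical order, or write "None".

Yusuf holds 65% of Everline, so Yusuf controls Everline.
Yusuf and Everline together hold 30% + 26% = 56% of Brightwater, so Yusuf controls Brightwater.
Yusuf holds 100% of Sable, so Yusuf controls Sable.
Brightwater and Yusuf together hold 59% + 35% = 94% of Fennick, so Yusuf controls Fennick.
No other company's threshold is met.

Brightwater SL, Everline Properties SRL, Fennick Estates SA, Sable Logistics Oy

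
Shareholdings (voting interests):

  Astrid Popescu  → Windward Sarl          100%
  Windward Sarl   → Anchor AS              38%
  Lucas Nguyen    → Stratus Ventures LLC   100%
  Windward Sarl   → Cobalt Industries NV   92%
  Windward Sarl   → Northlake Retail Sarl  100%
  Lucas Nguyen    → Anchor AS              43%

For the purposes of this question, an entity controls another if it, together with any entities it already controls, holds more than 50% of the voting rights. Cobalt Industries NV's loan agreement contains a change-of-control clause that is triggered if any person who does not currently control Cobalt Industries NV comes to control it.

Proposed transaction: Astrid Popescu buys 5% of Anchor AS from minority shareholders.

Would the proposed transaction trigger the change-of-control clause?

The purchase changes only Astrid's holdings, so Astrid is the only person who could newly come to control Cobalt.
Astrid holds 100% of Windward, so Astrid controls Windward.
Windward holds 92% of Cobalt, so Astrid controls Cobalt.
So Astrid already controls Cobalt before the transaction.
After the purchase, Astrid holds 5% of Anchor directly.
Astrid controlled Cobalt already, so this is not a new person acquiring control; every other person's position is unchanged or reduced.
No new person acquires control, so the clause is not triggered.

No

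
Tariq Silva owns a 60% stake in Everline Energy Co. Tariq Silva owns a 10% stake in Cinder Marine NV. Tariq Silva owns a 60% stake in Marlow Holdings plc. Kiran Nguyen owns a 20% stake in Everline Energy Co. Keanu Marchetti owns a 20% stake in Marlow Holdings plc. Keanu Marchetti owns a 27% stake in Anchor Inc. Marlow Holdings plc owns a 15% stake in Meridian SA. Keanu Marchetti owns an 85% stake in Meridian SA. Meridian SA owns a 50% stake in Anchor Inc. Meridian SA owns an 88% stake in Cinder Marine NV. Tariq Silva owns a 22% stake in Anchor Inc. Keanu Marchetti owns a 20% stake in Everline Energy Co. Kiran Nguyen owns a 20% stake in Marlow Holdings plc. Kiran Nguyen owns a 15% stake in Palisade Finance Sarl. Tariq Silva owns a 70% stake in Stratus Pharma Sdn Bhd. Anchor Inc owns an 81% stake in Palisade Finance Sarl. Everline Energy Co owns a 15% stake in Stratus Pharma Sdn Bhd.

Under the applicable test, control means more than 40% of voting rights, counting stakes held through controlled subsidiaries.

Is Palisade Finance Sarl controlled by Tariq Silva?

No

Tariq holds 60% of Everline, so Tariq controls Everline.
Tariq holds 60% of Marlow, so Tariq controls Marlow.
Tariq and Everline together hold 70% + 15% = 85% of Stratus, so Tariq controls Stratus.
Neither Tariq nor any entity Tariq controls holds any voting interest in Palisade.
So Tariq does not control Palisade.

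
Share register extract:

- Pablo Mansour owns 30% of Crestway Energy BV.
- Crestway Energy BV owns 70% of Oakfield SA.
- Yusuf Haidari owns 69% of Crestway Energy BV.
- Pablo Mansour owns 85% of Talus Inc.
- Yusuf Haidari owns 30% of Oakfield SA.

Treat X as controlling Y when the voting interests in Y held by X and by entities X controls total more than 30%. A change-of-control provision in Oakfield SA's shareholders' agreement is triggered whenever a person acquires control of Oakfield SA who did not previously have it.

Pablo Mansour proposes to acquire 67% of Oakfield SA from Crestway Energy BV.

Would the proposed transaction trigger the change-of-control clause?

The purchase adds only to Pablo's holdings (Crestway's stake shrinks), so Pablo is the only person who could newly come to control Oakfield.
Pablo holds 85% of Talus, so Pablo controls Talus.
Neither Pablo nor any entity Pablo controls holds any voting interest in Oakfield.
So before the transaction, Pablo does not control Oakfield.
After the purchase, Pablo holds 67% of Oakfield directly, and Crestway's stake falls to 3%.
Pablo holds 67% of Oakfield, so Pablo controls Oakfield.
Pablo did not control Oakfield before and does after, so the clause is triggered.

Yes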